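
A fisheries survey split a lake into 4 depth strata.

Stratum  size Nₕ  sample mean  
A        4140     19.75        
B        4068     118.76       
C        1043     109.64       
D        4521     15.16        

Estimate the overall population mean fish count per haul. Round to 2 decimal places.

54.30

x̄_st = (Σ Nₕx̄ₕ) / (Σ Nₕ) = (4140·19.75 + 4068·118.76 + 1043·109.64 + 4521·15.16) / 13772
= 747773.56 / 13772 = 54.2967... → 54.30.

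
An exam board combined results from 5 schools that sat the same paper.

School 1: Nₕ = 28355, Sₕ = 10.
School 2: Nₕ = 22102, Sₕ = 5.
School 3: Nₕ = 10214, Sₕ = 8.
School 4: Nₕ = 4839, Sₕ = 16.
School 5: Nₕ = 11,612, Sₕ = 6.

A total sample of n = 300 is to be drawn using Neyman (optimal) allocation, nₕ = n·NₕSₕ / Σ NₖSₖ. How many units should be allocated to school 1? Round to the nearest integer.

1: NₕSₕ = 28355·10 = 283550
2: NₕSₕ = 22102·5 = 110510
3: NₕSₕ = 10214·8 = 81712
4: NₕSₕ = 4839·16 = 77424
5: NₕSₕ = 11612·6 = 69672
Σ NₕSₕ = 622868.
n_1 = 300·283550/622868 = 136.570... → 137.

137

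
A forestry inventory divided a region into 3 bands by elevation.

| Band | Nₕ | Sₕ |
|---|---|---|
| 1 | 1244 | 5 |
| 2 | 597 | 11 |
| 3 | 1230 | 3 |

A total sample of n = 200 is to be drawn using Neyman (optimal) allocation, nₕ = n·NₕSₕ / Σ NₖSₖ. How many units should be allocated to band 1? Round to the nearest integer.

1: NₕSₕ = 1244·5 = 6220
2: NₕSₕ = 597·11 = 6567
3: NₕSₕ = 1230·3 = 3690
Σ NₕSₕ = 16477.
n_1 = 200·6220/16477 = 75.499... → 75.

75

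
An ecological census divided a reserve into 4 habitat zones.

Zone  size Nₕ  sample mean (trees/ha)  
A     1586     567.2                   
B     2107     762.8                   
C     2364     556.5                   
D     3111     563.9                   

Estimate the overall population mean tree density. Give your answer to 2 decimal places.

x̄_st = (Σ Nₕx̄ₕ) / (Σ Nₕ) = (1586·567.2 + 2107·762.8 + 2364·556.5 + 3111·563.9) / 9168
= 5576657.7 / 9168 = 608.2742... → 608.27.

608.27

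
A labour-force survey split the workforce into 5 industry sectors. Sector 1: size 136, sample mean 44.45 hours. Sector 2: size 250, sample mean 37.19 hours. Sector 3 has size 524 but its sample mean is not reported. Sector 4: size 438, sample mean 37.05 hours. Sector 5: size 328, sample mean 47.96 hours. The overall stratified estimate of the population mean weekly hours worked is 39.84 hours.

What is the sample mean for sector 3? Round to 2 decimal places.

37.16

N = 136 + 250 + 524 + 438 + 328 = 1676.
Overall total = μ·N = 39.84·1676 = 66771.84.
Subtract the known strata: 136·44.45 + 250·37.19 + 438·37.05 + 328·47.96 = 47301.48.
Remaining total for sector 3: 66771.84 − 47301.48 = 19470.36.
Divide by its size: 19470.36 / 524 = 37.1572... → 37.16.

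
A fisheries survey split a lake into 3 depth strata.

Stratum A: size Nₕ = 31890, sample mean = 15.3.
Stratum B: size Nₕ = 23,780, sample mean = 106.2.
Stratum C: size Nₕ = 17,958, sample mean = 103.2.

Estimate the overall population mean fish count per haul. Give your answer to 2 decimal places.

66.10

N = 31890 + 23780 + 17958 = 73628.
Overall mean = Σ (Nₕ/N)·x̄ₕ — weight by population share, not a simple average.
Σ Nₕx̄ₕ = 31890·15.3 + 23780·106.2 + 17958·103.2 = 487917 + 2525436 + 1853265.6 = 4866618.6.
Divide by N: 4866618.6 / 73628 = 66.0974... → 66.10.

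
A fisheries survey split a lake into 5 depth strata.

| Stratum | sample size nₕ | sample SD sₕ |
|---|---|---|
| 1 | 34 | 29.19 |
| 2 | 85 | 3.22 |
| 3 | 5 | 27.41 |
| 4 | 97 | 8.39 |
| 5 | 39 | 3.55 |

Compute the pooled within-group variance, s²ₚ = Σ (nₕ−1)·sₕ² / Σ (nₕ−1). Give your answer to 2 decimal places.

153.85

Degrees of freedom: 33 + 84 + 4 + 96 + 38 = 255.
Σ(nₕ−1)sₕ² = 33·852.0561 + 84·10.3684 + 4·751.3081 + 96·70.3921 + 38·12.6025 = 39230.5659.
s²ₚ = 39230.5659 / 255 = 153.8454... → 153.85.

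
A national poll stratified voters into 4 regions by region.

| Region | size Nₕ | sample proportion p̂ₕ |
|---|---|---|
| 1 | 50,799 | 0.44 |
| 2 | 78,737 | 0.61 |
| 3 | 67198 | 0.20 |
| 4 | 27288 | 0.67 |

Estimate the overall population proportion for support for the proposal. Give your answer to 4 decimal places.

0.4558

Wₕ = Nₕ/N with N = 224022: 0.2268, 0.3515, 0.3000, 0.1218.
p̂_st = 0.2268·0.44 + 0.3515·0.61 + 0.3000·0.20 + 0.1218·0.67 ≈ 0.455775... → 0.4558.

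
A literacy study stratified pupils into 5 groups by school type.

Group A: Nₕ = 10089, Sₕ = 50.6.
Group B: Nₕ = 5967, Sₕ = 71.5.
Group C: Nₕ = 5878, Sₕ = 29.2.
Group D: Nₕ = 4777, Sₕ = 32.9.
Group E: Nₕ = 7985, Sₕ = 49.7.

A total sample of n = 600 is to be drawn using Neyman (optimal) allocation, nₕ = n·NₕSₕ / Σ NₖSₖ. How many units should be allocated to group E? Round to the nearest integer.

A: NₕSₕ = 10089·50.6 = 510503.4
B: NₕSₕ = 5967·71.5 = 426640.5
C: NₕSₕ = 5878·29.2 = 171637.6
D: NₕSₕ = 4777·32.9 = 157163.3
E: NₕSₕ = 7985·49.7 = 396854.5
Σ NₕSₕ = 1662799.3.
n_E = 600·396854.5/1662799.3 = 143.200... → 143.

143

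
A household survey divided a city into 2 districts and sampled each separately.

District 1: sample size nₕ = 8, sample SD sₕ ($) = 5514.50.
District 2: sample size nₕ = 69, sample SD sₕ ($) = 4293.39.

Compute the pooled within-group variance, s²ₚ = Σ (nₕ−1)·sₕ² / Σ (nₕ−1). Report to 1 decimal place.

19551005.5

Degrees of freedom: 7 + 68 = 75.
Σ(nₕ−1)sₕ² = 7·30409710.25 + 68·18433197.6921 = 1466325414.8128.
s²ₚ = 1466325414.8128 / 75 = 19551005.531... → 19551005.5.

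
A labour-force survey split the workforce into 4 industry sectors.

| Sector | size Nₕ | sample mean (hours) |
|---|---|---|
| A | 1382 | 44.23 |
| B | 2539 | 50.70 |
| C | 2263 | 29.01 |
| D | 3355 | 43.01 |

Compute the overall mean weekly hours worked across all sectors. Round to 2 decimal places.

N = 1382 + 2539 + 2263 + 3355 = 9539.
Weight each subgroup mean by Nₕ/N and sum.
Σ Nₕx̄ₕ = 1382·44.23 + 2539·50.70 + 2263·29.01 + 3355·43.01 = 61125.86 + 128727.3 + 65649.63 + 144298.55 = 399801.34.
Divide by N: 399801.34 / 9539 = 41.9123... → 41.91.

41.91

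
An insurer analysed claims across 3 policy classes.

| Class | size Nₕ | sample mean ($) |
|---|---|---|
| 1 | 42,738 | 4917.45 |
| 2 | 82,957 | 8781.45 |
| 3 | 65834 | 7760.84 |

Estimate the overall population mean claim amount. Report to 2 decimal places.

7568.42

N = 191529; weights Wₕ = Nₕ/N = (0.2231, 0.4331, 0.3437).
x̄_st = Σ Wₕ·x̄ₕ = 0.2231·4917.45 + 0.4331·8781.45 + 0.3437·7760.84 ≈ 7568.4198...
→ 7568.42.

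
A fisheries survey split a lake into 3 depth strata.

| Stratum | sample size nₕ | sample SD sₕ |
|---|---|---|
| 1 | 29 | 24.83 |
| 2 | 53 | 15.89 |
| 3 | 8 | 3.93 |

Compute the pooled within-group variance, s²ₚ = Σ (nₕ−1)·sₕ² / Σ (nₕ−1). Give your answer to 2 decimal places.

Degrees of freedom: 28 + 52 + 7 = 87.
Σ(nₕ−1)sₕ² = 28·616.5289 + 52·252.4921 + 7·15.4449 = 30500.5127.
s²ₚ = 30500.5127 / 87 = 350.5806... → 350.58.

350.58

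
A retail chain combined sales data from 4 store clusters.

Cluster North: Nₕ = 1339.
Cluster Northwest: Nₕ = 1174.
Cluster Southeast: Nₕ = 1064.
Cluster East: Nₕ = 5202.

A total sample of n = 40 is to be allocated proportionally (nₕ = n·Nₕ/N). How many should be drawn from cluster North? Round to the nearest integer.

Share of cluster North = 1339/8779 = 0.15252.
Allocate 40 × 0.15252 = 6.101... → 6.

6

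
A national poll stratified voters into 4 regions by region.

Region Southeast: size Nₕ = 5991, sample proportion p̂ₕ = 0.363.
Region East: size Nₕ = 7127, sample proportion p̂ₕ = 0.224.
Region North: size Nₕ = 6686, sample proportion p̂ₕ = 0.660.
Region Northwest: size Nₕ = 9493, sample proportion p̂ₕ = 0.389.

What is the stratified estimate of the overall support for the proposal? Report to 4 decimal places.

Wₕ = Nₕ/N with N = 29297: 0.2045, 0.2433, 0.2282, 0.3240.
p̂_st = 0.2045·0.363 + 0.2433·0.224 + 0.2282·0.660 + 0.3240·0.389 ≈ 0.405390... → 0.4054.

0.4054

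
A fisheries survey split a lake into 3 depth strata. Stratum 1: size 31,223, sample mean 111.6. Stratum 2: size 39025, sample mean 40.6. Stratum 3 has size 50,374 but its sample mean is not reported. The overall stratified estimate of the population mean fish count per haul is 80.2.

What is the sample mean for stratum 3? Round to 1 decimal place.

91.4

Σ Nₕx̄ₕ = N·μ, so 50374·x̄_3 = 120622·80.2 − (31223·111.6 + 39025·40.6).
= 9673884.4 − 5068901.8 = 4604982.6.
x̄_3 = 4604982.6 / 50374 = 91.416... → 91.4.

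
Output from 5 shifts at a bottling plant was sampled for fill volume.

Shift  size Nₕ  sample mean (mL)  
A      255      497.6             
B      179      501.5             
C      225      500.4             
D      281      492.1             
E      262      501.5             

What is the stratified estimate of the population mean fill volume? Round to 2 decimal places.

498.27

N = 1202; weights Wₕ = Nₕ/N = (0.2121, 0.1489, 0.1872, 0.2338, 0.2180).
x̄_st = Σ Wₕ·x̄ₕ = 0.2121·497.6 + 0.1489·501.5 + 0.1872·500.4 + 0.2338·492.1 + 0.2180·501.5 ≈ 498.2692...
→ 498.27.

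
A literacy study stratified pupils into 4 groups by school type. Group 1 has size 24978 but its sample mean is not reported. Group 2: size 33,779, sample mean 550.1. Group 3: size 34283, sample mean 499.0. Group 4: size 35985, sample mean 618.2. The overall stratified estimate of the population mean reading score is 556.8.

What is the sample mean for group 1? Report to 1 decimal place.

556.7

N = 24978 + 33779 + 34283 + 35985 = 129025.
Overall total = μ·N = 556.8·129025 = 71841120.
Subtract the known strata: 33779·550.1 + 34283·499.0 + 35985·618.2 = 57934971.9.
Remaining total for group 1: 71841120 − 57934971.9 = 13906148.1.
Divide by its size: 13906148.1 / 24978 = 556.736... → 556.7.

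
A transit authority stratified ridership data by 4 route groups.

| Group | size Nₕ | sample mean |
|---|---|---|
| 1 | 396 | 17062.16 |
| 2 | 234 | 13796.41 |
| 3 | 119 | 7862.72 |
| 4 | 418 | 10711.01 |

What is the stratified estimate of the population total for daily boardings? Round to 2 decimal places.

15397841.16

Estimate total by summing Nₕ·x̄ₕ over strata.
396·17062.16 + 234·13796.41 + 119·7862.72 + 418·10711.01 = 6756615.36 + 3228359.94 + 935663.68 + 4477202.18 = 15397841.16.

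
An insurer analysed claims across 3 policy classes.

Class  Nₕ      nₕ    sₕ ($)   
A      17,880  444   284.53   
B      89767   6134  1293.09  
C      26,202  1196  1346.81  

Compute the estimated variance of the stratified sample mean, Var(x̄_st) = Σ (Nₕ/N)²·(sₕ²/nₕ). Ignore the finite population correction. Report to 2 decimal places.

N = 133849. Term for each stratum: Wₕ²sₕ²/nₕ.
Var(x̄_st) = 3.25370 + 122.60746 + 58.11926 = 183.98043 → 183.98.

183.98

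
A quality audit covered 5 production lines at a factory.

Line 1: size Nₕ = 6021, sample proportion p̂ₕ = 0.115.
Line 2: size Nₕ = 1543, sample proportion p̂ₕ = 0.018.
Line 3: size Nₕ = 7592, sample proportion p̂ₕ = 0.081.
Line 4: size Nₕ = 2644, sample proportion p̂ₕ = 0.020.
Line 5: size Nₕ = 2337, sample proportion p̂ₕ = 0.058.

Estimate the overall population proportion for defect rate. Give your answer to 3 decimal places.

Wₕ = Nₕ/N with N = 20137: 0.2990, 0.0766, 0.3770, 0.1313, 0.1161.
p̂_st = 0.2990·0.115 + 0.0766·0.018 + 0.3770·0.081 + 0.1313·0.020 + 0.1161·0.058 ≈ 0.07566... → 0.076.

0.076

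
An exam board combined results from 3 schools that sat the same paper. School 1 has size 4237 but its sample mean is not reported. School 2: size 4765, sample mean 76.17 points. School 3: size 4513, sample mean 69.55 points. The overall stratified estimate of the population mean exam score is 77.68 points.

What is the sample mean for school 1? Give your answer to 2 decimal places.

Σ Nₕx̄ₕ = N·μ, so 4237·x̄_1 = 13515·77.68 − (4765·76.17 + 4513·69.55).
= 1049845.2 − 676829.2 = 373016.
x̄_1 = 373016 / 4237 = 88.0378... → 88.04.

88.04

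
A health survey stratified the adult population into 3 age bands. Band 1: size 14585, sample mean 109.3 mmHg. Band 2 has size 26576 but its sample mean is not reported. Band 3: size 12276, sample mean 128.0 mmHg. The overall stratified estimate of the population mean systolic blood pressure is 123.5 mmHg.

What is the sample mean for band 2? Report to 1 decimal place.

Σ Nₕx̄ₕ = N·μ, so 26576·x̄_2 = 53437·123.5 − (14585·109.3 + 12276·128.0).
= 6599469.5 − 3165468.5 = 3434001.
x̄_2 = 3434001 / 26576 = 129.214... → 129.2.

129.2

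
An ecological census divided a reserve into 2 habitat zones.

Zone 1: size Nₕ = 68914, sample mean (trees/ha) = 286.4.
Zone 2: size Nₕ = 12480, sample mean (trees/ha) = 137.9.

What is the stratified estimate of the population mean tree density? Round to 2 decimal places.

263.63

x̄_st = (Σ Nₕx̄ₕ) / (Σ Nₕ) = (68914·286.4 + 12480·137.9) / 81394
= 21457961.6 / 81394 = 263.6308... → 263.63.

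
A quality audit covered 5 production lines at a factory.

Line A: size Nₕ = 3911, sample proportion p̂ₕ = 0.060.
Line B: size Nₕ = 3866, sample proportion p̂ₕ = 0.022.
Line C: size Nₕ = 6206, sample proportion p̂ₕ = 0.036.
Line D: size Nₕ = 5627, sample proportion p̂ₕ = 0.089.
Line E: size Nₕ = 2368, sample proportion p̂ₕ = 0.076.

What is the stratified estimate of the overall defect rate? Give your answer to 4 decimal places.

0.0557

N = 3911 + 3866 + 6206 + 5627 + 2368 = 21978.
Overall proportion = Σ (Nₕ/N)·p̂ₕ.
Σ Nₕp̂ₕ = 234.66 + 85.052 + 223.416 + 500.803 + 179.968 = 1223.899.
1223.899 / 21978 = 0.055687... → 0.0557.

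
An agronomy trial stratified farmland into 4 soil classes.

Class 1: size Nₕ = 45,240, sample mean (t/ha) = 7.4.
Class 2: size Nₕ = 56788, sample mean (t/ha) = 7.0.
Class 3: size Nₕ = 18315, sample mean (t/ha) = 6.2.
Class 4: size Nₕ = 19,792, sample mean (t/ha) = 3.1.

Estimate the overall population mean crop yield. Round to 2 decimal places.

N = 45240 + 56788 + 18315 + 19792 = 140135.
Weight each subgroup mean by Nₕ/N and sum.
Σ Nₕx̄ₕ = 45240·7.4 + 56788·7.0 + 18315·6.2 + 19792·3.1 = 334776 + 397516 + 113553 + 61355.2 = 907200.2.
Divide by N: 907200.2 / 140135 = 6.4738... → 6.47.

6.47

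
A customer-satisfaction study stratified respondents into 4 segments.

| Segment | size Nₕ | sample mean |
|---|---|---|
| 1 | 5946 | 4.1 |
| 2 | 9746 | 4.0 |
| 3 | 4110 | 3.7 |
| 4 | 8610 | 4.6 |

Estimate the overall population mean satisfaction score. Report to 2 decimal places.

x̄_st = (Σ Nₕx̄ₕ) / (Σ Nₕ) = (5946·4.1 + 9746·4.0 + 4110·3.7 + 8610·4.6) / 28412
= 118175.6 / 28412 = 4.1594... → 4.16.

4.16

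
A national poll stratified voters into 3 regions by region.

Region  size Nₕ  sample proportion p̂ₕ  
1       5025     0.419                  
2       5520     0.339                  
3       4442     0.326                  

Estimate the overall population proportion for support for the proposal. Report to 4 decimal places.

Wₕ = Nₕ/N with N = 14987: 0.3353, 0.3683, 0.2964.
p̂_st = 0.3353·0.419 + 0.3683·0.339 + 0.2964·0.326 ≈ 0.361970... → 0.3620.

0.3620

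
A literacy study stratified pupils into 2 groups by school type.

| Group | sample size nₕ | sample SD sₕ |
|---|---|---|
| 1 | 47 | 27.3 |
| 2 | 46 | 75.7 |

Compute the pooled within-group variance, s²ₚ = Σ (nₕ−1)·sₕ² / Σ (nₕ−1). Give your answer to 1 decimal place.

1: (47−1)·27.3² = 46·745.29 = 34283.34
2: (46−1)·75.7² = 45·5730.49 = 257872.05
Numerator = 292155.39; denominator = Σ(nₕ−1) = 91.
s²ₚ = 292155.39/91 = 3210.499... → 3210.5.

3210.5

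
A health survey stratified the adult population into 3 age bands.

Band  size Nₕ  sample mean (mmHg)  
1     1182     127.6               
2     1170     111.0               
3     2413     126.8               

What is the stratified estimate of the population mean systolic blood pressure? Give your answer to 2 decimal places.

123.12

x̄_st = (Σ Nₕx̄ₕ) / (Σ Nₕ) = (1182·127.6 + 1170·111.0 + 2413·126.8) / 4765
= 586661.6 / 4765 = 123.1189... → 123.12.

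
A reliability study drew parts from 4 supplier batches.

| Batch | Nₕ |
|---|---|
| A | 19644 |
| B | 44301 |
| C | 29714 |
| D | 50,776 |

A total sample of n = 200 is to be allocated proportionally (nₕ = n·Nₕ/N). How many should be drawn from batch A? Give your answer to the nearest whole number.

27

Share of batch A = 19644/144435 = 0.13601.
Allocate 200 × 0.13601 = 27.201... → 27.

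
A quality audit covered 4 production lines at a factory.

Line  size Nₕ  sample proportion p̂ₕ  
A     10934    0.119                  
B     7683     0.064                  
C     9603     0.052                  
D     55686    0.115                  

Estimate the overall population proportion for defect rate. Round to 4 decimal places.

Wₕ = Nₕ/N with N = 83906: 0.1303, 0.0916, 0.1144, 0.6637.
p̂_st = 0.1303·0.119 + 0.0916·0.064 + 0.1144·0.052 + 0.6637·0.115 ≈ 0.103641... → 0.1036.

0.1036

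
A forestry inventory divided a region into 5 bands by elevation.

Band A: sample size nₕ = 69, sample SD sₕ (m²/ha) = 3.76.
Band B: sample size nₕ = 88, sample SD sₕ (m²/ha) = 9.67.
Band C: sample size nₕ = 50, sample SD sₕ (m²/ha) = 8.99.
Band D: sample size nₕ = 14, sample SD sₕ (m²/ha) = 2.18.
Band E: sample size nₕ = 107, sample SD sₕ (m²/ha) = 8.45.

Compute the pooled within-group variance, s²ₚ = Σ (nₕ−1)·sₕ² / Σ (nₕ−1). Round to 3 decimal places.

A: (69−1)·3.76² = 68·14.1376 = 961.3568
B: (88−1)·9.67² = 87·93.5089 = 8135.2743
C: (50−1)·8.99² = 49·80.8201 = 3960.1849
D: (14−1)·2.18² = 13·4.7524 = 61.7812
E: (107−1)·8.45² = 106·71.4025 = 7568.665
Numerator = 20687.2622; denominator = Σ(nₕ−1) = 323.
s²ₚ = 20687.2622/323 = 64.04725... → 64.047.

64.047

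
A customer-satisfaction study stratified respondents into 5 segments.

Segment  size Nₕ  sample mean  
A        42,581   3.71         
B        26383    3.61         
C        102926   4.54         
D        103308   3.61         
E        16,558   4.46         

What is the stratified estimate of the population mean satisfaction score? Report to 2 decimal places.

x̄_st = (Σ Nₕx̄ₕ) / (Σ Nₕ) = (42581·3.71 + 26383·3.61 + 102926·4.54 + 103308·3.61 + 16558·4.46) / 291756
= 1167292.74 / 291756 = 4.0009... → 4.00.

4.00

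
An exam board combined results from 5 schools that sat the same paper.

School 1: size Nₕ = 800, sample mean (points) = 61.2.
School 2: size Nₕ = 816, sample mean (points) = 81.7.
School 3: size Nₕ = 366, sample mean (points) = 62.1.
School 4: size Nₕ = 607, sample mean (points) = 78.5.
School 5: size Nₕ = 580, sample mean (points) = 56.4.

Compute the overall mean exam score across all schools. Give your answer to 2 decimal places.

69.02

N = 800 + 816 + 366 + 607 + 580 = 3169.
The stratified mean weights each stratum mean by its population share Nₕ/N.
Σ Nₕx̄ₕ = 800·61.2 + 816·81.7 + 366·62.1 + 607·78.5 + 580·56.4 = 48960 + 66667.2 + 22728.6 + 47649.5 + 32712 = 218717.3.
Divide by N: 218717.3 / 3169 = 69.0178... → 69.02.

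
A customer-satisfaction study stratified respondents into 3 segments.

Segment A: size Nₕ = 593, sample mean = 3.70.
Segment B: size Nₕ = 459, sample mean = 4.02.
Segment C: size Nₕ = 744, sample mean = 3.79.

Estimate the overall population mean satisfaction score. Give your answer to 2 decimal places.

N = 1796; weights Wₕ = Nₕ/N = (0.3302, 0.2556, 0.4143).
x̄_st = Σ Wₕ·x̄ₕ = 0.3302·3.70 + 0.2556·4.02 + 0.4143·3.79 ≈ 3.8191...
→ 3.82.

3.82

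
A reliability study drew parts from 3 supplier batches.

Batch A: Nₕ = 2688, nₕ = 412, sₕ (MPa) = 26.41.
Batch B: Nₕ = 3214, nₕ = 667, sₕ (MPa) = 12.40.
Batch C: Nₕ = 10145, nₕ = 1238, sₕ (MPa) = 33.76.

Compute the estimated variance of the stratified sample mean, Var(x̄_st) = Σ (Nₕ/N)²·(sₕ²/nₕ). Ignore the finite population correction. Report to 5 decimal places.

N = 16047. Term for each stratum: Wₕ²sₕ²/nₕ.
Var(x̄_st) = 0.04750184 + 0.00924744 + 0.36796002 = 0.42470929 → 0.42471.

0.42471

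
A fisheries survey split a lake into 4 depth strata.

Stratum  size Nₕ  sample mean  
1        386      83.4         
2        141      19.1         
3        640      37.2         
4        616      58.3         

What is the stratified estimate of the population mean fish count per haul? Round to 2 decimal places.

x̄_st = (Σ Nₕx̄ₕ) / (Σ Nₕ) = (386·83.4 + 141·19.1 + 640·37.2 + 616·58.3) / 1783
= 94606.3 / 1783 = 53.0602... → 53.06.

53.06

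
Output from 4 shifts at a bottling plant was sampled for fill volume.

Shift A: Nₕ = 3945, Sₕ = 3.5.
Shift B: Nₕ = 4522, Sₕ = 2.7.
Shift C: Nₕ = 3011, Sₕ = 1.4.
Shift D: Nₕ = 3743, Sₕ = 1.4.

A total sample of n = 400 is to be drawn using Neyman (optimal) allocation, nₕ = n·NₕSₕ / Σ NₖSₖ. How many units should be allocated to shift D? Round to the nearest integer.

59

Σ NₕSₕ = 3945·3.5 + 4522·2.7 + 3011·1.4 + 3743·1.4 = 35472.5.
Share for D: 5240.2/35472.5 = 0.14773.
n_D = 400 × 0.14773 = 59.090... → 59.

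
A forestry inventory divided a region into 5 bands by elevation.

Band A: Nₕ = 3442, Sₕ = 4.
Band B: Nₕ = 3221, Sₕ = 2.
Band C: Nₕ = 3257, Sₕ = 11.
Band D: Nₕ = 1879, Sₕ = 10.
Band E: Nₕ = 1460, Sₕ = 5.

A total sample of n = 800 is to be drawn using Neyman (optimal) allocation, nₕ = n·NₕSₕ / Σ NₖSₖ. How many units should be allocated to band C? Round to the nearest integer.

Σ NₕSₕ = 3442·4 + 3221·2 + 3257·11 + 1879·10 + 1460·5 = 82127.
Share for C: 35827/82127 = 0.43624.
n_C = 800 × 0.43624 = 348.991... → 349.

349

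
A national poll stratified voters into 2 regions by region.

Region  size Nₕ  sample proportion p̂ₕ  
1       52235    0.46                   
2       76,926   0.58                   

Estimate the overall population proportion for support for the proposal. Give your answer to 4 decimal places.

0.5315

N = 52235 + 76926 = 129161.
Overall proportion = Σ (Nₕ/N)·p̂ₕ.
Σ Nₕp̂ₕ = 24028.1 + 44617.08 = 68645.18.
68645.18 / 129161 = 0.531470... → 0.5315.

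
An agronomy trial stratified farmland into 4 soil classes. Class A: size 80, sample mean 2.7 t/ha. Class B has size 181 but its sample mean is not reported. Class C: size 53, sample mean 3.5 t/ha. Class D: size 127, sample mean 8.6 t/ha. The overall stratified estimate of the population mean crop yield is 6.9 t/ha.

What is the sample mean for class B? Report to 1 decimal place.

Σ Nₕx̄ₕ = N·μ, so 181·x̄_B = 441·6.9 − (80·2.7 + 53·3.5 + 127·8.6).
= 3042.9 − 1493.7 = 1549.2.
x̄_B = 1549.2 / 181 = 8.559... → 8.6.

8.6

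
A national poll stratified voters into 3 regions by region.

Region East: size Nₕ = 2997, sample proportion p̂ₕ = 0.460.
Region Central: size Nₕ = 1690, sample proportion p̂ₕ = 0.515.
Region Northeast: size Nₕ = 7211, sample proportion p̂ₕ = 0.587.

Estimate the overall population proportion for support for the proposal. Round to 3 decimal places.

N = 2997 + 1690 + 7211 = 11898.
Overall proportion = Σ (Nₕ/N)·p̂ₕ.
Σ Nₕp̂ₕ = 1378.62 + 870.35 + 4232.857 = 6481.827.
6481.827 / 11898 = 0.54478... → 0.545.

0.545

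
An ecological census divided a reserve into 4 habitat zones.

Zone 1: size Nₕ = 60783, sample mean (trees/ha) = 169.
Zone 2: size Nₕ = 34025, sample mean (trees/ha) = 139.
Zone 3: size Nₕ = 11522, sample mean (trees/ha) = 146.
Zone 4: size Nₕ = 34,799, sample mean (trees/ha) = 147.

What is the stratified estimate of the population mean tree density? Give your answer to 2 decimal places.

N = 141129; weights Wₕ = Nₕ/N = (0.4307, 0.2411, 0.0816, 0.2466).
x̄_st = Σ Wₕ·x̄ₕ = 0.4307·169 + 0.2411·139 + 0.0816·146 + 0.2466·147 ≈ 154.4648...
→ 154.46.

154.46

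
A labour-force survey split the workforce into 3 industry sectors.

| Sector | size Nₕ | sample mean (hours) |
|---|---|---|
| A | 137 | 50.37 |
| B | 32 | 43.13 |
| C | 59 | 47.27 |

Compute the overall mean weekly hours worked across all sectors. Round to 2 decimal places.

x̄_st = (Σ Nₕx̄ₕ) / (Σ Nₕ) = (137·50.37 + 32·43.13 + 59·47.27) / 228
= 11069.78 / 228 = 48.5517... → 48.55.

48.55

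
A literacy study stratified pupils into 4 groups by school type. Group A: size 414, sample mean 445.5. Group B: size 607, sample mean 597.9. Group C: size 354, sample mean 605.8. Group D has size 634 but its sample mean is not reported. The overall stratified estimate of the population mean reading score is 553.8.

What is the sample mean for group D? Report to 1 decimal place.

N = 414 + 607 + 354 + 634 = 2009.
Overall total = μ·N = 553.8·2009 = 1112584.2.
Subtract the known strata: 414·445.5 + 607·597.9 + 354·605.8 = 761815.5.
Remaining total for group D: 1112584.2 − 761815.5 = 350768.7.
Divide by its size: 350768.7 / 634 = 553.263... → 553.3.

553.3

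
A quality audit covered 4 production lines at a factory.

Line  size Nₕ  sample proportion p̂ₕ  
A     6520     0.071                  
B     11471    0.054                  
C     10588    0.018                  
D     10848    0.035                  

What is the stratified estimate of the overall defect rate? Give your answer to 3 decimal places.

Wₕ = Nₕ/N with N = 39427: 0.1654, 0.2909, 0.2685, 0.2751.
p̂_st = 0.1654·0.071 + 0.2909·0.054 + 0.2685·0.018 + 0.2751·0.035 ≈ 0.04192... → 0.042.

0.042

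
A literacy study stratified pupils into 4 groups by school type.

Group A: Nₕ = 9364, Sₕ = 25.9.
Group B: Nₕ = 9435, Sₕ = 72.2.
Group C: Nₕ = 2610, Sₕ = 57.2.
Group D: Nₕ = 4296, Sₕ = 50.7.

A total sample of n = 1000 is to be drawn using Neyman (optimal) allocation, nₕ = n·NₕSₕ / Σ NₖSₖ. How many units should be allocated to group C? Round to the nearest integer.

Σ NₕSₕ = 9364·25.9 + 9435·72.2 + 2610·57.2 + 4296·50.7 = 1290833.8.
Share for C: 149292/1290833.8 = 0.11566.
n_C = 1000 × 0.11566 = 115.655... → 116.

116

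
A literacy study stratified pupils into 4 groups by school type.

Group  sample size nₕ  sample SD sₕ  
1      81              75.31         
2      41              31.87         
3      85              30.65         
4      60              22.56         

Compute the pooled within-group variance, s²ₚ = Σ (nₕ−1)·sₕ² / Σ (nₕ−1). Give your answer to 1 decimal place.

2293.9

1: (81−1)·75.31² = 80·5671.5961 = 453727.688
2: (41−1)·31.87² = 40·1015.6969 = 40627.876
3: (85−1)·30.65² = 84·939.4225 = 78911.49
4: (60−1)·22.56² = 59·508.9536 = 30028.2624
Numerator = 603295.3164; denominator = Σ(nₕ−1) = 263.
s²ₚ = 603295.3164/263 = 2293.899... → 2293.9.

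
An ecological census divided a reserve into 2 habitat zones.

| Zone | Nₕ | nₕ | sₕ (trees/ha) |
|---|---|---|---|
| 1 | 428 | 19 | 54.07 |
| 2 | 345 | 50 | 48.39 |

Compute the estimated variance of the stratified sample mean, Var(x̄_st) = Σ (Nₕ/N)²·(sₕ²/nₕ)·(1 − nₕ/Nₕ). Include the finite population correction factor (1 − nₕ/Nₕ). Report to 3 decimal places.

53.055

N = 773; Wₕ = Nₕ/N.
zone 1: (428/773)²·54.07²/19·(1 − 19/428) = 45.078269
zone 2: (345/773)²·48.39²/50·(1 − 50/345) = 7.976702
Sum = 53.054971 → 53.055.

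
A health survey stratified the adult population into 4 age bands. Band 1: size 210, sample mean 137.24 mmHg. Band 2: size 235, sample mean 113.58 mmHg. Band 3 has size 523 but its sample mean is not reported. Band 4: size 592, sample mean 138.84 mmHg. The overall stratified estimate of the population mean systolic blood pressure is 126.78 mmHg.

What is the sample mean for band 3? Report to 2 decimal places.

Σ Nₕx̄ₕ = N·μ, so 523·x̄_3 = 1560·126.78 − (210·137.24 + 235·113.58 + 592·138.84).
= 197776.8 − 137704.98 = 60071.82.
x̄_3 = 60071.82 / 523 = 114.8601... → 114.86.

114.86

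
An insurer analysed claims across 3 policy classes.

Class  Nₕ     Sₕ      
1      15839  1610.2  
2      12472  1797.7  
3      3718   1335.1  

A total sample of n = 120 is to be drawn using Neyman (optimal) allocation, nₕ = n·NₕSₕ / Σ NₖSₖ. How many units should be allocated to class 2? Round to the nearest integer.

51

1: NₕSₕ = 15839·1610.2 = 25503957.8
2: NₕSₕ = 12472·1797.7 = 22420914.4
3: NₕSₕ = 3718·1335.1 = 4963901.8
Σ NₕSₕ = 52888774.
n_2 = 120·22420914.4/52888774 = 50.871... → 51.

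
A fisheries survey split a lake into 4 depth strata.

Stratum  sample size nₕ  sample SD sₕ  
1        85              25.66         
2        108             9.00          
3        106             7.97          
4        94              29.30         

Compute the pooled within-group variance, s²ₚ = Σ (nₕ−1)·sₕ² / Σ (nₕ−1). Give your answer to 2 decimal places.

1: (85−1)·25.66² = 84·658.4356 = 55308.5904
2: (108−1)·9.00² = 107·81 = 8667
3: (106−1)·7.97² = 105·63.5209 = 6669.6945
4: (94−1)·29.30² = 93·858.49 = 79839.57
Numerator = 150484.8549; denominator = Σ(nₕ−1) = 389.
s²ₚ = 150484.8549/389 = 386.8505... → 386.85.

386.85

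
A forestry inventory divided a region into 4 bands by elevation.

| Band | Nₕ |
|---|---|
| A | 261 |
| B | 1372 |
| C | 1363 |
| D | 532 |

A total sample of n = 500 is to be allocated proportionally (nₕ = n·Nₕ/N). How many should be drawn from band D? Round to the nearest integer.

75

N = 261 + 1372 + 1363 + 532 = 3528.
n_D = 500·532/3528 = 75.397... → 75.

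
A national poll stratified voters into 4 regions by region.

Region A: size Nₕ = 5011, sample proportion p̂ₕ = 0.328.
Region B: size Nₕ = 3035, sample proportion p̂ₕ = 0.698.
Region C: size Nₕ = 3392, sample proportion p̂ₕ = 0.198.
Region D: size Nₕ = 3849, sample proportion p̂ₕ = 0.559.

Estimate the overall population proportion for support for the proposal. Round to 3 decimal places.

Wₕ = Nₕ/N with N = 15287: 0.3278, 0.1985, 0.2219, 0.2518.
p̂_st = 0.3278·0.328 + 0.1985·0.698 + 0.2219·0.198 + 0.2518·0.559 ≈ 0.43077... → 0.431.

0.431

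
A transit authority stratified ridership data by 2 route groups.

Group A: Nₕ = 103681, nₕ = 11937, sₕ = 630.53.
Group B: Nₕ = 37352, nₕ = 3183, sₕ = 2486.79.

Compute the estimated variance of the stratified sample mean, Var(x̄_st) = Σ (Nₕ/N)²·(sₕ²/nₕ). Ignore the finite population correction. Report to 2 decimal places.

154.28

N = 141033; Wₕ = Nₕ/N.
group A: (103681/141033)²·630.53²/11937 = 18.00003
group B: (37352/141033)²·2486.79²/3183 = 136.27865
Sum = 154.27868 → 154.28.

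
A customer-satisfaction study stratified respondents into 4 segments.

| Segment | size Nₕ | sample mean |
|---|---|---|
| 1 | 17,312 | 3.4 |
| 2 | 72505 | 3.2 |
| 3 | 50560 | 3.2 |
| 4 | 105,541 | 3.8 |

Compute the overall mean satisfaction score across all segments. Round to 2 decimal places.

x̄_st = (Σ Nₕx̄ₕ) / (Σ Nₕ) = (17312·3.4 + 72505·3.2 + 50560·3.2 + 105541·3.8) / 245918
= 853724.6 / 245918 = 3.4716... → 3.47.

3.47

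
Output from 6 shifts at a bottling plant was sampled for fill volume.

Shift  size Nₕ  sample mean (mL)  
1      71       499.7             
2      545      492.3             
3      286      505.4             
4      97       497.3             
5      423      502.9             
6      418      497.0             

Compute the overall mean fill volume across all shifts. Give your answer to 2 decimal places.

498.39

x̄_st = (Σ Nₕx̄ₕ) / (Σ Nₕ) = (71·499.7 + 545·492.3 + 286·505.4 + 97·497.3 + 423·502.9 + 418·497.0) / 1840
= 917037.4 / 1840 = 498.3899... → 498.39.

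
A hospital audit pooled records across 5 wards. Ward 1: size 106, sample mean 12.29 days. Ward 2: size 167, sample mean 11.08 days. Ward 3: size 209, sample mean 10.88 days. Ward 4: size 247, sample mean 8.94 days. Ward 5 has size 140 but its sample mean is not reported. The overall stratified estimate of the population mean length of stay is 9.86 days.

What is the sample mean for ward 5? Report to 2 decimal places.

6.67

N = 106 + 167 + 209 + 247 + 140 = 869.
Overall total = μ·N = 9.86·869 = 8568.34.
Subtract the known strata: 106·12.29 + 167·11.08 + 209·10.88 + 247·8.94 = 7635.2.
Remaining total for ward 5: 8568.34 − 7635.2 = 933.14.
Divide by its size: 933.14 / 140 = 6.6653... → 6.67.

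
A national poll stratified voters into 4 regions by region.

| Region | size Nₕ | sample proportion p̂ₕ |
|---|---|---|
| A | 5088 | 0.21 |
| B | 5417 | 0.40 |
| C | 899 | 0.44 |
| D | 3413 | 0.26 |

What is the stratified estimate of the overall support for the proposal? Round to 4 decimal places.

Wₕ = Nₕ/N with N = 14817: 0.3434, 0.3656, 0.0607, 0.2303.
p̂_st = 0.3434·0.21 + 0.3656·0.40 + 0.0607·0.44 + 0.2303·0.26 ≈ 0.304935... → 0.3049.

0.3049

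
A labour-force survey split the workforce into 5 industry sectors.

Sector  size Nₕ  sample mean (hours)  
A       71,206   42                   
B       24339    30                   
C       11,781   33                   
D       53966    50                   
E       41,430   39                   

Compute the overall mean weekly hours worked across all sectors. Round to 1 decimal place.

N = 202722; weights Wₕ = Nₕ/N = (0.3512, 0.1201, 0.0581, 0.2662, 0.2044).
x̄_st = Σ Wₕ·x̄ₕ = 0.3512·42 + 0.1201·30 + 0.0581·33 + 0.2662·50 + 0.2044·39 ≈ 41.553...
→ 41.6.

41.6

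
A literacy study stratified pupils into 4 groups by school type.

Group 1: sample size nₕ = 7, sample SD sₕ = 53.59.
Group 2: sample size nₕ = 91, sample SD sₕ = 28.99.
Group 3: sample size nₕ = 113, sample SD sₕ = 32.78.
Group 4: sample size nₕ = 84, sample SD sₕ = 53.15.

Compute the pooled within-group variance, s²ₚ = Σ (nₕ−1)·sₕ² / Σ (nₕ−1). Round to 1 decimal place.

Degrees of freedom: 6 + 90 + 112 + 83 = 291.
Σ(nₕ−1)sₕ² = 6·2871.8881 + 90·840.4201 + 112·1074.5284 + 83·2824.9225 = 447684.8859.
s²ₚ = 447684.8859 / 291 = 1538.436... → 1538.4.

1538.4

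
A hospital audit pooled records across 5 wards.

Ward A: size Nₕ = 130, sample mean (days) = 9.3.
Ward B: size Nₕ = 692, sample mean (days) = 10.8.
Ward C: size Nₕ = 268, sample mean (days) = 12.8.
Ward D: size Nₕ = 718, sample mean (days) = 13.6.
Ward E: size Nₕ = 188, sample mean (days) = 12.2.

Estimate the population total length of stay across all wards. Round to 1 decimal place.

A: 130·9.3 = 1209
B: 692·10.8 = 7473.6
C: 268·12.8 = 3430.4
D: 718·13.6 = 9764.8
E: 188·12.2 = 2293.6
τ̂ = Σ Nₕx̄ₕ = 24171.4.

24171.4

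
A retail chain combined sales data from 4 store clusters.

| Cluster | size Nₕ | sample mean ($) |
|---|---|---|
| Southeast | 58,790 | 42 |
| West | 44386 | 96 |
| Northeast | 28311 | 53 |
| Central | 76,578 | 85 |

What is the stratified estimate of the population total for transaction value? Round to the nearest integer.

Population total = Σ Nₕ·x̄ₕ (each stratum's size times its mean).
58790·42 + 44386·96 + 28311·53 + 76578·85 = 2469180 + 4261056 + 1500483 + 6509130 = 14739849.

14739849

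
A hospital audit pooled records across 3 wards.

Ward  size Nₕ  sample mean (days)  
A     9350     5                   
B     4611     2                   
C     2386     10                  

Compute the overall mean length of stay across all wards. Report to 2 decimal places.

N = 16347; weights Wₕ = Nₕ/N = (0.5720, 0.2821, 0.1460).
x̄_st = Σ Wₕ·x̄ₕ = 0.5720·5 + 0.2821·2 + 0.1460·10 ≈ 4.8836...
→ 4.88.

4.88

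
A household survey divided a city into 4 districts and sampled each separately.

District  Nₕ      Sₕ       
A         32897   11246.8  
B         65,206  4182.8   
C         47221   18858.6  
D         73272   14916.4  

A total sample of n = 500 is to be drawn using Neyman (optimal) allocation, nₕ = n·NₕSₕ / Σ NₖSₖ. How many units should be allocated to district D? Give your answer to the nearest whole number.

A: NₕSₕ = 32897·11246.8 = 369985979.6
B: NₕSₕ = 65206·4182.8 = 272743656.8
C: NₕSₕ = 47221·18858.6 = 890521950.6
D: NₕSₕ = 73272·14916.4 = 1092954460.8
Σ NₕSₕ = 2626206047.8.
n_D = 500·1092954460.8/2626206047.8 = 208.086... → 208.

208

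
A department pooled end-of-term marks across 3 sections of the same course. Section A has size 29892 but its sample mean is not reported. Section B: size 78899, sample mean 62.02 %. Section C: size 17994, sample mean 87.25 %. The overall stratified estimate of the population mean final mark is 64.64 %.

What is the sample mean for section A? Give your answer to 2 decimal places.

57.94

Σ Nₕx̄ₕ = N·μ, so 29892·x̄_A = 126785·64.64 − (78899·62.02 + 17994·87.25).
= 8195382.4 − 6463292.48 = 1732089.92.
x̄_A = 1732089.92 / 29892 = 57.9449... → 57.94.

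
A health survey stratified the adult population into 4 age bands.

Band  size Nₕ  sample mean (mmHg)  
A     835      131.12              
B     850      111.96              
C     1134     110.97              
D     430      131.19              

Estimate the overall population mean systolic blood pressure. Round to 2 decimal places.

119.08

N = 835 + 850 + 1134 + 430 = 3249.
Overall mean = Σ (Nₕ/N)·x̄ₕ — weight by population share, not a simple average.
Σ Nₕx̄ₕ = 835·131.12 + 850·111.96 + 1134·110.97 + 430·131.19 = 109485.2 + 95166 + 125839.98 + 56411.7 = 386902.88.
Divide by N: 386902.88 / 3249 = 119.0837... → 119.08.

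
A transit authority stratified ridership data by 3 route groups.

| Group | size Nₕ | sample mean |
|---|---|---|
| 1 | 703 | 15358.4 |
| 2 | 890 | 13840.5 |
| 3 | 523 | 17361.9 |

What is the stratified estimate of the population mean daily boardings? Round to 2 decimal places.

N = 703 + 890 + 523 = 2116.
Overall mean = Σ (Nₕ/N)·x̄ₕ — weight by population share, not a simple average.
Σ Nₕx̄ₕ = 703·15358.4 + 890·13840.5 + 523·17361.9 = 10796955.2 + 12318045 + 9080273.7 = 32195273.9.
Divide by N: 32195273.9 / 2116 = 15215.1578... → 15215.16.

15215.16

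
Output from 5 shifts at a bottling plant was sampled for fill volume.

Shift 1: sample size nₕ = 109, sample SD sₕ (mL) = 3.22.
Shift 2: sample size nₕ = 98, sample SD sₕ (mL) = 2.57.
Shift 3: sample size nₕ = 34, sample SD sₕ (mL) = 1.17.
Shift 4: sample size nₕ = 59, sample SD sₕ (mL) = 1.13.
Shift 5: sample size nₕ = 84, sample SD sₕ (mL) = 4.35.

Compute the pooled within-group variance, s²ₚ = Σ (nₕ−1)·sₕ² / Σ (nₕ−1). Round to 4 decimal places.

9.1036

Degrees of freedom: 108 + 97 + 33 + 58 + 83 = 379.
Σ(nₕ−1)sₕ² = 108·10.3684 + 97·6.6049 + 33·1.3689 + 58·1.2769 + 83·18.9225 = 3450.2639.
s²ₚ = 3450.2639 / 379 = 9.103599... → 9.1036.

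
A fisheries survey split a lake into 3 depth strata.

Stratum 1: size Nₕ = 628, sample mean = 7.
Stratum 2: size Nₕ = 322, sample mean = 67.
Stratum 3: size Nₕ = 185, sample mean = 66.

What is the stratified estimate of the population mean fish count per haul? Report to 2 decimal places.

33.64

x̄_st = (Σ Nₕx̄ₕ) / (Σ Nₕ) = (628·7 + 322·67 + 185·66) / 1135
= 38180 / 1135 = 33.6388... → 33.64.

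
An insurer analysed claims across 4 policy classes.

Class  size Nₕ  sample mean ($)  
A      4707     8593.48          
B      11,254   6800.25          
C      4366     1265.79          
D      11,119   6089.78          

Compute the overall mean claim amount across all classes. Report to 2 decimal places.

N = 31446; weights Wₕ = Nₕ/N = (0.1497, 0.3579, 0.1388, 0.3536).
x̄_st = Σ Wₕ·x̄ₕ = 0.1497·8593.48 + 0.3579·6800.25 + 0.1388·1265.79 + 0.3536·6089.78 ≈ 6049.0437...
→ 6049.04.

6049.04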